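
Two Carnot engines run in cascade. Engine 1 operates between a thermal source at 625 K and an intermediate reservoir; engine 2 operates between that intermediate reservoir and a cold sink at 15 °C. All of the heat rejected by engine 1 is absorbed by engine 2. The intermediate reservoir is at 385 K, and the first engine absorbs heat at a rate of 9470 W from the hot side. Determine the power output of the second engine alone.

T_C = 15 °C → 15 + 273.15 = 288.15 K.
Heat entering the second stage: Q_m = Q_H·(T_m/T_H) = 9470 × 385.00/625.00 = 5830 W.
Second-stage efficiency η₂ = 1 − T_C/T_m = 1 − 288.15/385.00 = 0.2516, so W₂ = η₂·Q_m = 1470 W.

Ẇ₂ ≈ 1470 W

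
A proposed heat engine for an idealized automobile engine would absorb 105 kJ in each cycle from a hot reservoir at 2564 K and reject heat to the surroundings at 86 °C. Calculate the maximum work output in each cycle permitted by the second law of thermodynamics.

W_max ≈ 90.29 kJ

T_C = 86 °C → 86 + 273.15 = 359.15 K.
No engine can exceed the Carnot limit: η_max = 1 − T_C/T_H = 1 − 359.15/2564.00 = 0.8599.
W_max = η_max · Q_H = 0.8599 × 105 = 90.29 kJ.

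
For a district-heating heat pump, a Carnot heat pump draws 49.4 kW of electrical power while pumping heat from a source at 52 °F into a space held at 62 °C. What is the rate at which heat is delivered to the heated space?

Q̇_H ≈ 325.3 kW

T_H = 62 °C → 62 + 273.15 = 335.15 K.
T_C = 52 °F → (52 − 32) × 5/9 = 11.11 °C = 284.26 K.
Reversible heating COP: COP_HP = T_H/(T_H − T_C) = 335.15/50.89 = 6.5859.
Q_H = COP_HP · W = 6.5859 × 49.4 = 325.3 kW.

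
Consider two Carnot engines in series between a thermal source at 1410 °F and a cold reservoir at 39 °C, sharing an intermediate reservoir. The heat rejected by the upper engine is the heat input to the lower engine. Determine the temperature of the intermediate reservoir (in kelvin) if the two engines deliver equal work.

T_m ≈ 675 K

T_H = 1410 °F → (1410 − 32) × 5/9 = 765.56 °C = 1038.71 K.
T_C = 39 °C → 39 + 273.15 = 312.15 K.
For reversible stages Q_m = Q_H·(T_m/T_H). Setting W₁ = Q_H(1 − T_m/T_H) equal to W₂ = Q_m(1 − T_C/T_m) = Q_H·(T_m − T_C)/T_H gives T_H − T_m = T_m − T_C, so T_m = (T_H + T_C)/2 = (1038.71 + 312.15)/2 = 675 K.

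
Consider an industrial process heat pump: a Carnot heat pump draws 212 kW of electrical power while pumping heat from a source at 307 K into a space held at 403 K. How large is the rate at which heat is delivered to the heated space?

The Carnot heat-pump COP is COP_HP = T_H/(T_H − T_C) = 403.00/96.00 = 4.1979.
Q_H = COP_HP · W = 4.1979 × 212 = 890.0 kW.

Q̇_H ≈ 890.0 kW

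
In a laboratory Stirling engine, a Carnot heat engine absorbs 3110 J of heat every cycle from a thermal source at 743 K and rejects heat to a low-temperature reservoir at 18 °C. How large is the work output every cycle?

W ≈ 1891 J

T_C = 18 °C → 18 + 273.15 = 291.15 K.
For a reversible engine, η = 1 − T_C/T_H = 1 − 291.15/743.00 = 0.6081.
W = η·Q_H = 0.6081 × 3110 = 1891 J.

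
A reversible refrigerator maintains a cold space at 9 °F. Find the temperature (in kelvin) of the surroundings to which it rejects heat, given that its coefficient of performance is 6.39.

T_H ≈ 301 K

T_C = 9 °F → (9 − 32) × 5/9 = -12.78 °C = 260.37 K.
COP_R = T_C/(T_H − T_C) ⇒ T_H = T_C·(1 + 1/COP_R) = 260.37 × (1 + 1/6.39) = 301 K.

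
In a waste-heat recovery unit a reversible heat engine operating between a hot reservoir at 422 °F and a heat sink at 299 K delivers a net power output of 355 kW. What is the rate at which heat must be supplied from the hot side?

T_H = 422 °F → (422 − 32) × 5/9 = 216.67 °C = 489.82 K.
For a reversible engine, η = 1 − T_C/T_H = 1 − 299.00/489.82 = 0.3896.
Q_H = W/η = 355/0.3896 = 911 kW.

Q̇_H ≈ 911 kW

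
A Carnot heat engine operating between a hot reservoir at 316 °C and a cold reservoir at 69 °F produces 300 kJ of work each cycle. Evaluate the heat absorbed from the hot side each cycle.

T_H = 316 °C → 316 + 273.15 = 589.15 K.
T_C = 69 °F → (69 − 32) × 5/9 = 20.56 °C = 293.71 K.
The Carnot efficiency is η = 1 − T_C/T_H = 1 − 293.71/589.15 = 0.5015.
Q_H = W/η = 300/0.5015 = 598 kJ.

Q_H ≈ 598 kJ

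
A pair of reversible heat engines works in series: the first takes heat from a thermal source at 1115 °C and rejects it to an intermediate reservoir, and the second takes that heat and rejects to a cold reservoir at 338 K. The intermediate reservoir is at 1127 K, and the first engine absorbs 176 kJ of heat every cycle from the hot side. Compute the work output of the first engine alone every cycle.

W₁ ≈ 33.11 kJ

T_H = 1115 °C → 1115 + 273.15 = 1388.15 K.
First-stage efficiency η₁ = 1 − T_m/T_H = 1 − 1127.00/1388.15 = 0.1881.
W₁ = η₁·Q_H = 0.1881 × 176 = 33.11 kJ.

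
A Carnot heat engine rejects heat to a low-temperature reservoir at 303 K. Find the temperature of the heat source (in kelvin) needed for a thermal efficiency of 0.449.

From η = 1 − T_C/T_H, solving for T_H gives T_H = T_C/(1 − η) = 303.00/(1 − 0.449) = 549.9 K.

T_H ≈ 549.9 K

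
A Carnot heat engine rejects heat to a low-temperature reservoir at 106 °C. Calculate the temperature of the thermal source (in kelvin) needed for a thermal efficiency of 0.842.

T_H ≈ 2400 K

T_C = 106 °C → 106 + 273.15 = 379.15 K.
From η = 1 − T_C/T_H, solving for T_H gives T_H = T_C/(1 − η) = 379.15/(1 − 0.842) = 2400 K.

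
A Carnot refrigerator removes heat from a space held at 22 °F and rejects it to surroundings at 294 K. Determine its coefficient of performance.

T_C = 22 °F → (22 − 32) × 5/9 = -5.56 °C = 267.59 K.
Carnot COP: COP_R = T_C/(T_H − T_C) = 267.59/(294.00 − 267.59) = 10.1.

COP_R ≈ 10.1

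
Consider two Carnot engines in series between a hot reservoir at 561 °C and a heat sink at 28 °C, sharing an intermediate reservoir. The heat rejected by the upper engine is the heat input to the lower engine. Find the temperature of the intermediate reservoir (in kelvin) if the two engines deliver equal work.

T_m ≈ 568 K

T_H = 561 °C → 561 + 273.15 = 834.15 K.
T_C = 28 °C → 28 + 273.15 = 301.15 K.
For reversible stages Q_m = Q_H·(T_m/T_H). Setting W₁ = Q_H(1 − T_m/T_H) equal to W₂ = Q_m(1 − T_C/T_m) = Q_H·(T_m − T_C)/T_H gives T_H − T_m = T_m − T_C, so T_m = (T_H + T_C)/2 = (834.15 + 301.15)/2 = 568 K.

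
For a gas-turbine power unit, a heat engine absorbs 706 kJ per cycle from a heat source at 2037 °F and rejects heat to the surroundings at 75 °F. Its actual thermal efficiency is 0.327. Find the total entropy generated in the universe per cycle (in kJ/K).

T_H = 2037 °F → (2037 − 32) × 5/9 = 1113.89 °C = 1387.04 K.
T_C = 75 °F → (75 − 32) × 5/9 = 23.89 °C = 297.04 K.
W = η·Q_H = 0.327 × 706 = 230.9 kJ, so Q_C = Q_H − W = 475.1 kJ.
Reservoir entropy changes: ΔS_H = −Q_H/T_H = −706/1387.04 = -0.5090 kJ/K and ΔS_C = +Q_C/T_C = 475.1/297.04 = 1.600 kJ/K.
ΔS_univ = −Q_H/T_H + Q_C/T_C = 1.09 kJ/K (> 0, since η = 0.327 < η_Carnot = 0.786).

ΔS_univ ≈ 1.09 kJ/K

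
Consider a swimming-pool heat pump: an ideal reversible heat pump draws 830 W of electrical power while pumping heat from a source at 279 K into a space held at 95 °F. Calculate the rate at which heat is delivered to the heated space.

Q̇_H ≈ 8770 W

T_H = 95 °F → (95 − 32) × 5/9 = 35.00 °C = 308.15 K.
COP_HP = T_H/(T_H − T_C) = 308.15/29.15 = 10.5712.
Q_H = COP_HP · W = 10.5712 × 830 = 8770 W.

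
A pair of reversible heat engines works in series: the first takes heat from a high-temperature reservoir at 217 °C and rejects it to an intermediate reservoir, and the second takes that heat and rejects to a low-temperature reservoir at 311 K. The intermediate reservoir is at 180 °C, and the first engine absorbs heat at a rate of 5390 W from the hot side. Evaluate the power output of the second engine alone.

Ẇ₂ ≈ 1560 W

T_H = 217 °C → 217 + 273.15 = 490.15 K.
T_m = 180 °C → 180 + 273.15 = 453.15 K.
Heat entering the second stage: Q_m = Q_H·(T_m/T_H) = 5390 × 453.15/490.15 = 4980 W.
Second-stage efficiency η₂ = 1 − T_C/T_m = 1 − 311.00/453.15 = 0.3137, so W₂ = η₂·Q_m = 1560 W.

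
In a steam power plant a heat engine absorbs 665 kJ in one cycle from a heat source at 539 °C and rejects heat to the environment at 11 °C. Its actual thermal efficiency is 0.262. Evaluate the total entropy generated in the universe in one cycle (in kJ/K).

ΔS_univ ≈ 0.9083 kJ/K

T_H = 539 °C → 539 + 273.15 = 812.15 K.
T_C = 11 °C → 11 + 273.15 = 284.15 K.
W = η·Q_H = 0.262 × 665 = 174.2 kJ, so Q_C = Q_H − W = 490.8 kJ.
Entropy balance on the reservoirs: −Q_H/T_H = -0.8188 kJ/K, +Q_C/T_C = 1.727 kJ/K.
ΔS_univ = −Q_H/T_H + Q_C/T_C = 0.9083 kJ/K (> 0, since η = 0.262 < η_Carnot = 0.650).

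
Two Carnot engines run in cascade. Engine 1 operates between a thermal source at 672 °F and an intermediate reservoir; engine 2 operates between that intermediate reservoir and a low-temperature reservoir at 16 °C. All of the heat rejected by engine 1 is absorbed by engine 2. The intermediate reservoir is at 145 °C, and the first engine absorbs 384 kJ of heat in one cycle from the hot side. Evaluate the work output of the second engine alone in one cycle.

T_H = 672 °F → (672 − 32) × 5/9 = 355.56 °C = 628.71 K.
T_C = 16 °C → 16 + 273.15 = 289.15 K.
T_m = 145 °C → 145 + 273.15 = 418.15 K.
Heat entering the second stage: Q_m = Q_H·(T_m/T_H) = 384 × 418.15/628.71 = 255 kJ.
Second-stage efficiency η₂ = 1 − T_C/T_m = 1 − 289.15/418.15 = 0.3085, so W₂ = η₂·Q_m = 78.8 kJ.

W₂ ≈ 78.8 kJ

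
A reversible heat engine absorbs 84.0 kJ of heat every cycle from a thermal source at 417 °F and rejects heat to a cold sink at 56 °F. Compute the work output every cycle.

W ≈ 34.59 kJ

T_H = 417 °F → (417 − 32) × 5/9 = 213.89 °C = 487.04 K.
T_C = 56 °F → (56 − 32) × 5/9 = 13.33 °C = 286.48 K.
η_rev = 1 − T_C/T_H = 1 − 286.48/487.04 = 0.4118.
W = η·Q_H = 0.4118 × 84.0 = 34.59 kJ.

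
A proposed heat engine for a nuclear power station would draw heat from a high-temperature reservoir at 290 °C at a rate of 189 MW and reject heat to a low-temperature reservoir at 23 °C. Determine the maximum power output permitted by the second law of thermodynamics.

T_H = 290 °C → 290 + 273.15 = 563.15 K.
T_C = 23 °C → 23 + 273.15 = 296.15 K.
The upper bound on efficiency is η_max = 1 − T_C/T_H = 1 − 296.15/563.15 = 0.4741.
W_max = η_max · Q_H = 0.4741 × 189 = 89.6 MW.

Ẇ_max ≈ 89.6 MW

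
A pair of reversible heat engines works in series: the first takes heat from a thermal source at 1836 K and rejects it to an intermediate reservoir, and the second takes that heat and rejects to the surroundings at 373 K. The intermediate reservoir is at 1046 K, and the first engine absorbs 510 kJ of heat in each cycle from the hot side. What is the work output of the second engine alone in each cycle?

W₂ ≈ 187 kJ

Heat entering the second stage: Q_m = Q_H·(T_m/T_H) = 510 × 1046.00/1836.00 = 291 kJ.
Second-stage efficiency η₂ = 1 − T_C/T_m = 1 − 373.00/1046.00 = 0.6434, so W₂ = η₂·Q_m = 187 kJ.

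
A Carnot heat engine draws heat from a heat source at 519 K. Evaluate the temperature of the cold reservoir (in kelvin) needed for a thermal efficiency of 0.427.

From η = 1 − T_C/T_H, T_C = T_H·(1 − η) = 519.00 × (1 − 0.427) = 297.4 K.

T_C ≈ 297.4 K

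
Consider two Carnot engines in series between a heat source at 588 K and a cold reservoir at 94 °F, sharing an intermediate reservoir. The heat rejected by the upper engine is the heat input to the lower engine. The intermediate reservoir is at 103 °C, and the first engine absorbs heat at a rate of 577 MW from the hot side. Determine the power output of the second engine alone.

Ẇ₂ ≈ 67.27 MW

T_C = 94 °F → (94 − 32) × 5/9 = 34.44 °C = 307.59 K.
T_m = 103 °C → 103 + 273.15 = 376.15 K.
Heat entering the second stage: Q_m = Q_H·(T_m/T_H) = 577 × 376.15/588.00 = 369.1 MW.
Second-stage efficiency η₂ = 1 − T_C/T_m = 1 − 307.59/376.15 = 0.1823, so W₂ = η₂·Q_m = 67.27 MW.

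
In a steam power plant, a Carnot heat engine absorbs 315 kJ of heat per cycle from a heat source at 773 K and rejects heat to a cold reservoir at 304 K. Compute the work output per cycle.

W ≈ 191 kJ

Carnot efficiency: η = 1 − T_C/T_H = 1 − 304.00/773.00 = 0.6067.
W = η·Q_H = 0.6067 × 315 = 191 kJ.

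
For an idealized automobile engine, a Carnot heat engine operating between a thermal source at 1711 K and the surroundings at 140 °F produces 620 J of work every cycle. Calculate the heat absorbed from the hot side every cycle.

T_C = 140 °F → (140 − 32) × 5/9 = 60.00 °C = 333.15 K.
Since the cycle is reversible, η = 1 − T_C/T_H = 1 − 333.15/1711.00 = 0.8053.
Q_H = W/η = 620/0.8053 = 769.9 J.

Q_H ≈ 769.9 J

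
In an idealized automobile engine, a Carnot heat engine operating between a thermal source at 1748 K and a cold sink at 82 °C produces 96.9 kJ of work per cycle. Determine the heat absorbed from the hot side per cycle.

T_C = 82 °C → 82 + 273.15 = 355.15 K.
Since the cycle is reversible, η = 1 − T_C/T_H = 1 − 355.15/1748.00 = 0.7968.
Q_H = W/η = 96.9/0.7968 = 121.6 kJ.

Q_H ≈ 121.6 kJ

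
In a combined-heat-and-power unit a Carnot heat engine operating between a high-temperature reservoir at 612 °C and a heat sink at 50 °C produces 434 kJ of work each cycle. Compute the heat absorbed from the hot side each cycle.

T_H = 612 °C → 612 + 273.15 = 885.15 K.
T_C = 50 °C → 50 + 273.15 = 323.15 K.
Carnot efficiency: η = 1 − T_C/T_H = 1 − 323.15/885.15 = 0.6349.
Q_H = W/η = 434/0.6349 = 684 kJ.

Q_H ≈ 684 kJ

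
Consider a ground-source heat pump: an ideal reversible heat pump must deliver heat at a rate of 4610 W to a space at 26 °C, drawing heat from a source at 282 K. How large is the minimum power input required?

T_H = 26 °C → 26 + 273.15 = 299.15 K.
COP_HP = T_H/(T_H − T_C) = 299.15/17.15 = 17.4431.
W = Q_H/COP_HP = 4610/17.4431 = 264 W.

Ẇ_in ≈ 264 W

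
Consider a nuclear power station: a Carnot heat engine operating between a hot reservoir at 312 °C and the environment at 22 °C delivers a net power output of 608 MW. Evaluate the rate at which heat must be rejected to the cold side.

Q̇_C ≈ 619 MW

T_H = 312 °C → 312 + 273.15 = 585.15 K.
T_C = 22 °C → 22 + 273.15 = 295.15 K.
Since the cycle is reversible, η = 1 − T_C/T_H = 1 − 295.15/585.15 = 0.4956.
Since Q_C/Q_H = T_C/T_H and Q_H = W/η, Q_C = W·T_C/(T_H − T_C) = 608 × 295.15/290.00 = 619 MW.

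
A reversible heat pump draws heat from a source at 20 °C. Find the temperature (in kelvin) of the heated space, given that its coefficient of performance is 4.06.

T_H ≈ 389 K

T_C = 20 °C → 20 + 273.15 = 293.15 K.
COP_HP = T_H/(T_H − T_C) ⇒ T_H = T_C·COP_HP/(COP_HP − 1) = 293.15 × 4.06/(4.06 − 1) = 389 K.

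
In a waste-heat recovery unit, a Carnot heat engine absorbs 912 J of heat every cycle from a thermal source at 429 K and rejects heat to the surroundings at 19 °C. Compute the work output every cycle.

T_C = 19 °C → 19 + 273.15 = 292.15 K.
For a reversible engine, η = 1 − T_C/T_H = 1 − 292.15/429.00 = 0.3190.
W = η·Q_H = 0.3190 × 912 = 290.9 J.

W ≈ 290.9 J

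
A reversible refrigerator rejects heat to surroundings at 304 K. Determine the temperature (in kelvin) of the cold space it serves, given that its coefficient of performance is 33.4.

T_C ≈ 295.2 K

COP_R = T_C/(T_H − T_C) ⇒ T_C = T_H·COP_R/(1 + COP_R) = 304.00 × 33.4/(1 + 33.4) = 295.2 K.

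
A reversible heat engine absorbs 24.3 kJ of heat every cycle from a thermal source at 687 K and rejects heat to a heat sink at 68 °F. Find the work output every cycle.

W ≈ 13.9 kJ

T_C = 68 °F → (68 − 32) × 5/9 = 20.00 °C = 293.15 K.
Since the cycle is reversible, η = 1 − T_C/T_H = 1 − 293.15/687.00 = 0.5733.
W = η·Q_H = 0.5733 × 24.3 = 13.9 kJ.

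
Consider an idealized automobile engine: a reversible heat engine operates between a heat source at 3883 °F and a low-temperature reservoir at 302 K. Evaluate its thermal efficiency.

η ≈ 0.8748

T_H = 3883 °F → (3883 − 32) × 5/9 = 2139.44 °C = 2412.59 K.
The Carnot efficiency is η = 1 − T_C/T_H = 1 − 302.00/2412.59 = 0.8748.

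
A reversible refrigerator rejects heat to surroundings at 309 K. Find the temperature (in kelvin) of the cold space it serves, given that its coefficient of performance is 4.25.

COP_R = T_C/(T_H − T_C) ⇒ T_C = T_H·COP_R/(1 + COP_R) = 309.00 × 4.25/(1 + 4.25) = 250 K.

T_C ≈ 250 K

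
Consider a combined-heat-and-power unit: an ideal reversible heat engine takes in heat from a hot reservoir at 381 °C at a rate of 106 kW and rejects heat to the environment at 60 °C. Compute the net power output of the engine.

T_H = 381 °C → 381 + 273.15 = 654.15 K.
T_C = 60 °C → 60 + 273.15 = 333.15 K.
Carnot efficiency: η = 1 − T_C/T_H = 1 − 333.15/654.15 = 0.4907.
W = η·Q_H = 0.4907 × 106 = 52.0 kW.

Ẇ ≈ 52.0 kW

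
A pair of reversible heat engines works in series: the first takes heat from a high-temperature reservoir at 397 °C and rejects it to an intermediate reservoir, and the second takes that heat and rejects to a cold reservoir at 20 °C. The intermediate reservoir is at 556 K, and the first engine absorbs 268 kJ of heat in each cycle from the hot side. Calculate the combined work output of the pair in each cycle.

T_H = 397 °C → 397 + 273.15 = 670.15 K.
T_C = 20 °C → 20 + 273.15 = 293.15 K.
Two reversible stages in series are equivalent to a single Carnot engine between T_H and T_C, so η_total = 1 − T_C/T_H = 1 − 293.15/670.15 = 0.5626.
W_total = η_total · Q_H = 0.5626 × 268 = 151 kJ.

W_total ≈ 151 kJ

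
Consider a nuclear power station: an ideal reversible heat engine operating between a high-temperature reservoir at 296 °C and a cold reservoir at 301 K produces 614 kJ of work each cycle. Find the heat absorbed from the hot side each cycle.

T_H = 296 °C → 296 + 273.15 = 569.15 K.
Since the cycle is reversible, η = 1 − T_C/T_H = 1 − 301.00/569.15 = 0.4711.
Q_H = W/η = 614/0.4711 = 1300 kJ.

Q_H ≈ 1300 kJ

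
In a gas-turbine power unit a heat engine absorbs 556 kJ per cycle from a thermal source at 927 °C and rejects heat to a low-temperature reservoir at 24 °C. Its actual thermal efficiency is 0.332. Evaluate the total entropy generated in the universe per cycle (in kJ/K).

ΔS_univ ≈ 0.7866 kJ/K

T_H = 927 °C → 927 + 273.15 = 1200.15 K.
T_C = 24 °C → 24 + 273.15 = 297.15 K.
W = η·Q_H = 0.332 × 556 = 184.6 kJ, so Q_C = Q_H − W = 371.4 kJ.
Entropy balance on the reservoirs: −Q_H/T_H = -0.4633 kJ/K, +Q_C/T_C = 1.250 kJ/K.
ΔS_univ = −Q_H/T_H + Q_C/T_C = 0.7866 kJ/K (> 0, since η = 0.332 < η_Carnot = 0.752).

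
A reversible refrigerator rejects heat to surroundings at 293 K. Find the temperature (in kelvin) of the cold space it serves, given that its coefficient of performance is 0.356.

T_C ≈ 76.9 K

COP_R = T_C/(T_H − T_C) ⇒ T_C = T_H·COP_R/(1 + COP_R) = 293.00 × 0.356/(1 + 0.356) = 76.9 K.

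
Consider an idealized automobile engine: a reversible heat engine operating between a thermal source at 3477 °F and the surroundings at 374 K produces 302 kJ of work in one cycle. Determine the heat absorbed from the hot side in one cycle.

T_H = 3477 °F → (3477 − 32) × 5/9 = 1913.89 °C = 2187.04 K.
For a reversible engine, η = 1 − T_C/T_H = 1 − 374.00/2187.04 = 0.8290.
Q_H = W/η = 302/0.8290 = 364 kJ.

Q_H ≈ 364 kJ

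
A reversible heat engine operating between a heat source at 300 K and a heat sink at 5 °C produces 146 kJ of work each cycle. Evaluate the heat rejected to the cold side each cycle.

Q_C ≈ 1859 kJ

T_C = 5 °C → 5 + 273.15 = 278.15 K.
Carnot efficiency: η = 1 − T_C/T_H = 1 − 278.15/300.00 = 0.0728.
Since Q_C/Q_H = T_C/T_H and Q_H = W/η, Q_C = W·T_C/(T_H − T_C) = 146 × 278.15/21.85 = 1859 kJ.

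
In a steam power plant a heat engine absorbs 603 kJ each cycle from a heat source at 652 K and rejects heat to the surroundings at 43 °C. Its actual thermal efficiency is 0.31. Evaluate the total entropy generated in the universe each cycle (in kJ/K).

ΔS_univ ≈ 0.391 kJ/K

T_C = 43 °C → 43 + 273.15 = 316.15 K.
W = η·Q_H = 0.31 × 603 = 186.9 kJ, so Q_C = Q_H − W = 416.1 kJ.
The hot reservoir loses entropy Q_H/T_H = 603/652.00 = 0.9248 kJ/K; the cold reservoir gains Q_C/T_C = 416.1/316.15 = 1.316 kJ/K.
ΔS_univ = −Q_H/T_H + Q_C/T_C = 0.391 kJ/K (> 0, since η = 0.31 < η_Carnot = 0.515).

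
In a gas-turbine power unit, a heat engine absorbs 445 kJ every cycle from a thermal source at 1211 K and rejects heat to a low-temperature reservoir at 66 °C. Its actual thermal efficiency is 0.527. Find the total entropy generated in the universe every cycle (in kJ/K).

T_C = 66 °C → 66 + 273.15 = 339.15 K.
W = η·Q_H = 0.527 × 445 = 234.5 kJ, so Q_C = Q_H − W = 210.5 kJ.
The hot reservoir loses entropy Q_H/T_H = 445/1211.00 = 0.3675 kJ/K; the cold reservoir gains Q_C/T_C = 210.5/339.15 = 0.6206 kJ/K.
ΔS_univ = −Q_H/T_H + Q_C/T_C = 0.253 kJ/K (> 0, since η = 0.527 < η_Carnot = 0.720).

ΔS_univ ≈ 0.253 kJ/K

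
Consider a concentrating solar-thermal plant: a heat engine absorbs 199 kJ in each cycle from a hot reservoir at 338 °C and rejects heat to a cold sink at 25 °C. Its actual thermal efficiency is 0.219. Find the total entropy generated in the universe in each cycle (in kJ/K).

ΔS_univ ≈ 0.196 kJ/K

T_H = 338 °C → 338 + 273.15 = 611.15 K.
T_C = 25 °C → 25 + 273.15 = 298.15 K.
W = η·Q_H = 0.219 × 199 = 43.58 kJ, so Q_C = Q_H − W = 155.4 kJ.
The hot reservoir loses entropy Q_H/T_H = 199/611.15 = 0.3256 kJ/K; the cold reservoir gains Q_C/T_C = 155.4/298.15 = 0.5213 kJ/K.
ΔS_univ = −Q_H/T_H + Q_C/T_C = 0.196 kJ/K (> 0, since η = 0.219 < η_Carnot = 0.512).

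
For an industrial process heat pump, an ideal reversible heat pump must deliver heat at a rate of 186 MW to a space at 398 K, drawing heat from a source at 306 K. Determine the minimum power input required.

Ẇ_in ≈ 43.0 MW

COP_HP = T_H/(T_H − T_C) = 398.00/92.00 = 4.3261.
W = Q_H/COP_HP = 186/4.3261 = 43.0 MW.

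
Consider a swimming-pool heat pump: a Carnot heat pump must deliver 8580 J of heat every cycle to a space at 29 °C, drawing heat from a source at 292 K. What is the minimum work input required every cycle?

T_H = 29 °C → 29 + 273.15 = 302.15 K.
COP_HP = T_H/(T_H − T_C) = 302.15/10.15 = 29.7685.
W = Q_H/COP_HP = 8580/29.7685 = 288.2 J.

W_in ≈ 288.2 J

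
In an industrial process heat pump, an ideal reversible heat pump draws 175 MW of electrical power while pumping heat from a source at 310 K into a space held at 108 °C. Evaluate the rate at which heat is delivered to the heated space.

T_H = 108 °C → 108 + 273.15 = 381.15 K.
The Carnot heat-pump COP is COP_HP = T_H/(T_H − T_C) = 381.15/71.15 = 5.3570.
Q_H = COP_HP · W = 5.3570 × 175 = 937 MW.

Q̇_H ≈ 937 MW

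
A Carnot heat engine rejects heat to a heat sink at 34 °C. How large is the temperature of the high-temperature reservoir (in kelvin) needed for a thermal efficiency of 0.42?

T_C = 34 °C → 34 + 273.15 = 307.15 K.
From η = 1 − T_C/T_H, solving for T_H gives T_H = T_C/(1 − η) = 307.15/(1 − 0.42) = 530 K.

T_H ≈ 530 K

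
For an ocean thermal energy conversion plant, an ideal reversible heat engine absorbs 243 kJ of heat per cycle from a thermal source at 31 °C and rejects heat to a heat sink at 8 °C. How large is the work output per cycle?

W ≈ 18.4 kJ

T_H = 31 °C → 31 + 273.15 = 304.15 K.
T_C = 8 °C → 8 + 273.15 = 281.15 K.
Since the cycle is reversible, η = 1 − T_C/T_H = 1 − 281.15/304.15 = 0.0756.
W = η·Q_H = 0.0756 × 243 = 18.4 kJ.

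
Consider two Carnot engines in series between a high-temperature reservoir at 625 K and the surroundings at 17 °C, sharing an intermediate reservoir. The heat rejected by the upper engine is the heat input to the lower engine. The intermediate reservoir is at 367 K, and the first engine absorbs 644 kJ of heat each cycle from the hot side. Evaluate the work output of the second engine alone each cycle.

T_C = 17 °C → 17 + 273.15 = 290.15 K.
Heat entering the second stage: Q_m = Q_H·(T_m/T_H) = 644 × 367.00/625.00 = 378.2 kJ.
Second-stage efficiency η₂ = 1 − T_C/T_m = 1 − 290.15/367.00 = 0.2094, so W₂ = η₂·Q_m = 79.19 kJ.

W₂ ≈ 79.19 kJ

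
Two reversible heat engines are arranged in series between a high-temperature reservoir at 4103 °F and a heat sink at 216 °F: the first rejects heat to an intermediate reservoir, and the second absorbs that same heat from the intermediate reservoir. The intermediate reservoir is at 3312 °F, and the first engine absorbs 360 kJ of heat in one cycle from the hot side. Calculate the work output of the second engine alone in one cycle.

T_H = 4103 °F → (4103 − 32) × 5/9 = 2261.67 °C = 2534.82 K.
T_C = 216 °F → (216 − 32) × 5/9 = 102.22 °C = 375.37 K.
T_m = 3312 °F → (3312 − 32) × 5/9 = 1822.22 °C = 2095.37 K.
Heat entering the second stage: Q_m = Q_H·(T_m/T_H) = 360 × 2095.37/2534.82 = 298 kJ.
Second-stage efficiency η₂ = 1 − T_C/T_m = 1 − 375.37/2095.37 = 0.8209, so W₂ = η₂·Q_m = 244 kJ.

W₂ ≈ 244 kJ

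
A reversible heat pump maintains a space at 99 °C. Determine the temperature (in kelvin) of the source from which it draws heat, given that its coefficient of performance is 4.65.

T_H = 99 °C → 99 + 273.15 = 372.15 K.
COP_HP = T_H/(T_H − T_C) ⇒ T_C = T_H·(COP_HP − 1)/COP_HP = 372.15 × (4.65 − 1)/4.65 = 292 K.

T_C ≈ 292 K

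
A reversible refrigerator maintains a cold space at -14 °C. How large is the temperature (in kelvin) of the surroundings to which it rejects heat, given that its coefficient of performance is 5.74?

T_H ≈ 304 K

T_C = -14 °C → -14 + 273.15 = 259.15 K.
COP_R = T_C/(T_H − T_C) ⇒ T_H = T_C·(1 + 1/COP_R) = 259.15 × (1 + 1/5.74) = 304 K.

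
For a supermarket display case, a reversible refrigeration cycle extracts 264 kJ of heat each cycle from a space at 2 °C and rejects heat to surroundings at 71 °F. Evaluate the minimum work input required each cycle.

W_in ≈ 18.9 kJ

T_H = 71 °F → (71 − 32) × 5/9 = 21.67 °C = 294.82 K.
T_C = 2 °C → 2 + 273.15 = 275.15 K.
For a reversible refrigerator, COP_R = T_C/(T_H − T_C) = 275.15/19.67 = 13.9907.
W = Q_C/COP_R = 264/13.9907 = 18.9 kJ.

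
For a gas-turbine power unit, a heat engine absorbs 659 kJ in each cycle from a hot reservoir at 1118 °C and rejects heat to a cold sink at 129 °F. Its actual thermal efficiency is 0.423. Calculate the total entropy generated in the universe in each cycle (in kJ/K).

T_H = 1118 °C → 1118 + 273.15 = 1391.15 K.
T_C = 129 °F → (129 − 32) × 5/9 = 53.89 °C = 327.04 K.
W = η·Q_H = 0.423 × 659 = 278.8 kJ, so Q_C = Q_H − W = 380.2 kJ.
Entropy balance on the reservoirs: −Q_H/T_H = -0.4737 kJ/K, +Q_C/T_C = 1.163 kJ/K.
ΔS_univ = −Q_H/T_H + Q_C/T_C = 0.6890 kJ/K (> 0, since η = 0.423 < η_Carnot = 0.765).

ΔS_univ ≈ 0.6890 kJ/K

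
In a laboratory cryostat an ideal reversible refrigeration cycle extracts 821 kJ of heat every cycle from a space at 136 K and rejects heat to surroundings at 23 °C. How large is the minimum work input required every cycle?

T_H = 23 °C → 23 + 273.15 = 296.15 K.
COP_R = T_C/(T_H − T_C) = 136.00/160.15 = 0.8492.
W = Q_C/COP_R = 821/0.8492 = 967 kJ.

W_in ≈ 967 kJ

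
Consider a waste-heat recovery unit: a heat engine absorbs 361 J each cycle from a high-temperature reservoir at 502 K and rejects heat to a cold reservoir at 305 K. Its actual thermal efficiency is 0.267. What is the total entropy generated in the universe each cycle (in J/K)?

ΔS_univ ≈ 0.1485 J/K

W = η·Q_H = 0.267 × 361 = 96.39 J, so Q_C = Q_H − W = 264.6 J.
The hot reservoir loses entropy Q_H/T_H = 361/502.00 = 0.7191 J/K; the cold reservoir gains Q_C/T_C = 264.6/305.00 = 0.8676 J/K.
ΔS_univ = −Q_H/T_H + Q_C/T_C = 0.1485 J/K (> 0, since η = 0.267 < η_Carnot = 0.392).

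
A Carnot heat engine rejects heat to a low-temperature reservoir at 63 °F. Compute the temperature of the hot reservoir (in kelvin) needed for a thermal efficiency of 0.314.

T_H ≈ 423 K

T_C = 63 °F → (63 − 32) × 5/9 = 17.22 °C = 290.37 K.
From η = 1 − T_C/T_H, solving for T_H gives T_H = T_C/(1 − η) = 290.37/(1 − 0.314) = 423 K.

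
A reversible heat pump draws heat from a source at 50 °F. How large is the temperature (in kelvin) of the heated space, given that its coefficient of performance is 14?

T_C = 50 °F → (50 − 32) × 5/9 = 10.00 °C = 283.15 K.
COP_HP = T_H/(T_H − T_C) ⇒ T_H = T_C·COP_HP/(COP_HP − 1) = 283.15 × 14/(14 − 1) = 305 K.

T_H ≈ 305 K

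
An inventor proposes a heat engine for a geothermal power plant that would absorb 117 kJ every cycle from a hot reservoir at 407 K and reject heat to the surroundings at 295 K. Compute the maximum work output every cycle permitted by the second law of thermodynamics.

The second-law ceiling is the Carnot efficiency, η_max = 1 − T_C/T_H = 1 − 295.00/407.00 = 0.2752.
W_max = η_max · Q_H = 0.2752 × 117 = 32.2 kJ.

W_max ≈ 32.2 kJ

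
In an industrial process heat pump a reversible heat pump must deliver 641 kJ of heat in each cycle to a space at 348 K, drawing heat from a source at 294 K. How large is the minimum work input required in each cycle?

W_in ≈ 99.5 kJ

COP_HP = T_H/(T_H − T_C) = 348.00/54.00 = 6.4444.
W = Q_H/COP_HP = 641/6.4444 = 99.5 kJ.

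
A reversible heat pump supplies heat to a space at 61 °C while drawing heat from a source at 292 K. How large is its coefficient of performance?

COP_HP ≈ 7.928

T_H = 61 °C → 61 + 273.15 = 334.15 K.
The Carnot heat-pump COP is COP_HP = T_H/(T_H − T_C) = 334.15/(334.15 − 292.00) = 7.928.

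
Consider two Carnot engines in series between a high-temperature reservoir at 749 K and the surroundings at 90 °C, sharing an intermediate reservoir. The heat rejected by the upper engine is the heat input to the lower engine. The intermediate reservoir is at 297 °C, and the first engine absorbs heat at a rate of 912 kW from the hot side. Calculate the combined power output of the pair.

T_C = 90 °C → 90 + 273.15 = 363.15 K.
Two reversible stages in series are equivalent to a single Carnot engine between T_H and T_C, so η_total = 1 − T_C/T_H = 1 − 363.15/749.00 = 0.5152.
W_total = η_total · Q_H = 0.5152 × 912 = 470 kW.

Ẇ_total ≈ 470 kW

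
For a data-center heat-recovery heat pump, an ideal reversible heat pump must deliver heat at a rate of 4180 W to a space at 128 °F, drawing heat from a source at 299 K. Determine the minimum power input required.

Ẇ_in ≈ 352 W

T_H = 128 °F → (128 − 32) × 5/9 = 53.33 °C = 326.48 K.
Reversible heating COP: COP_HP = T_H/(T_H − T_C) = 326.48/27.48 = 11.8793.
W = Q_H/COP_HP = 4180/11.8793 = 352 W.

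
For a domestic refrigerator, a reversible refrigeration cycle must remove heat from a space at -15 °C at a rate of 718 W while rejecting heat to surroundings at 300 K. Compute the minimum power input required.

T_C = -15 °C → -15 + 273.15 = 258.15 K.
Carnot COP: COP_R = T_C/(T_H − T_C) = 258.15/41.85 = 6.1685.
W = Q_C/COP_R = 718/6.1685 = 116 W.

Ẇ_in ≈ 116 W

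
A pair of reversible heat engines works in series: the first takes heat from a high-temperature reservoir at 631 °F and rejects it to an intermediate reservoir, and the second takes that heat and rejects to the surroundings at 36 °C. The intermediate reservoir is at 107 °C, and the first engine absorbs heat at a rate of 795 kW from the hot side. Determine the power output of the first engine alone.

T_H = 631 °F → (631 − 32) × 5/9 = 332.78 °C = 605.93 K.
T_C = 36 °C → 36 + 273.15 = 309.15 K.
T_m = 107 °C → 107 + 273.15 = 380.15 K.
First-stage efficiency η₁ = 1 − T_m/T_H = 1 − 380.15/605.93 = 0.3726.
W₁ = η₁·Q_H = 0.3726 × 795 = 296.2 kW.

Ẇ₁ ≈ 296.2 kW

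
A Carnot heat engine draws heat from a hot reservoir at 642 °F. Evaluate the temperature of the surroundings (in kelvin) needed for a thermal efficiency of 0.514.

T_H = 642 °F → (642 − 32) × 5/9 = 338.89 °C = 612.04 K.
From η = 1 − T_C/T_H, T_C = T_H·(1 − η) = 612.04 × (1 − 0.514) = 297 K.

T_C ≈ 297 K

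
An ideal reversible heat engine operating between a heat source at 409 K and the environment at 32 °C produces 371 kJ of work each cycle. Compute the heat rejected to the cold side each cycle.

T_C = 32 °C → 32 + 273.15 = 305.15 K.
Carnot efficiency: η = 1 − T_C/T_H = 1 − 305.15/409.00 = 0.2539.
Since Q_C/Q_H = T_C/T_H and Q_H = W/η, Q_C = W·T_C/(T_H − T_C) = 371 × 305.15/103.85 = 1090 kJ.

Q_C ≈ 1090 kJ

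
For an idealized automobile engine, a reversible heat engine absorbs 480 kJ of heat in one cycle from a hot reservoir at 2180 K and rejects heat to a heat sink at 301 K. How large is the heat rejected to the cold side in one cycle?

Q_C ≈ 66.28 kJ

For a reversible engine, η = 1 − T_C/T_H = 1 − 301.00/2180.00 = 0.8619.
For a reversible cycle Q_C/Q_H = T_C/T_H, so Q_C = 480 × 301.00/2180.00 = 66.28 kJ.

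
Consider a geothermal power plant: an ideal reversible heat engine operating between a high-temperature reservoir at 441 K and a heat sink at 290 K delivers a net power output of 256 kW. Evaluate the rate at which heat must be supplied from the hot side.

Q̇_H ≈ 748 kW

Since the cycle is reversible, η = 1 − T_C/T_H = 1 − 290.00/441.00 = 0.3424.
Q_H = W/η = 256/0.3424 = 748 kW.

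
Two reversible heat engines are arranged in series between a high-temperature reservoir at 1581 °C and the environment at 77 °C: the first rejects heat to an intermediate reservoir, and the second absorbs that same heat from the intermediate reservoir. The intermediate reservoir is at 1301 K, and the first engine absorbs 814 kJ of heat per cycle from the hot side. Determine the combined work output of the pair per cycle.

W_total ≈ 660.3 kJ

T_H = 1581 °C → 1581 + 273.15 = 1854.15 K.
T_C = 77 °C → 77 + 273.15 = 350.15 K.
Two reversible stages in series are equivalent to a single Carnot engine between T_H and T_C, so η_total = 1 − T_C/T_H = 1 − 350.15/1854.15 = 0.8112.
W_total = η_total · Q_H = 0.8112 × 814 = 660.3 kJ.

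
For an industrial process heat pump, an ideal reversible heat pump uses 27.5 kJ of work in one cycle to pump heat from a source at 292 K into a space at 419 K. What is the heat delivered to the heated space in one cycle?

COP_HP = T_H/(T_H − T_C) = 419.00/127.00 = 3.2992.
Q_H = COP_HP · W = 3.2992 × 27.5 = 90.7 kJ.

Q_H ≈ 90.7 kJ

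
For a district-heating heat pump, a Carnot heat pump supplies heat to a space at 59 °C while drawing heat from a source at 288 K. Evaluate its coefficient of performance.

COP_HP ≈ 7.523

T_H = 59 °C → 59 + 273.15 = 332.15 K.
COP_HP = T_H/(T_H − T_C) = 332.15/(332.15 − 288.00) = 7.523.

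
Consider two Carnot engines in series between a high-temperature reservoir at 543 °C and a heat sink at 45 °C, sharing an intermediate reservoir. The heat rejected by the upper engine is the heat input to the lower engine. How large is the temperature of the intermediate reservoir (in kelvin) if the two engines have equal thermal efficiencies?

T_H = 543 °C → 543 + 273.15 = 816.15 K.
T_C = 45 °C → 45 + 273.15 = 318.15 K.
Equal efficiencies require 1 − T_m/T_H = 1 − T_C/T_m, i.e. T_m/T_H = T_C/T_m, so T_m = √(T_H·T_C) = √(816.15 × 318.15) = 510 K.

T_m ≈ 510 K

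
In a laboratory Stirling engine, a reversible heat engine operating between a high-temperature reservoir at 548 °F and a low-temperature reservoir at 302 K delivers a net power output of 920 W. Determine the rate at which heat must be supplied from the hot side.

T_H = 548 °F → (548 − 32) × 5/9 = 286.67 °C = 559.82 K.
The Carnot efficiency is η = 1 − T_C/T_H = 1 − 302.00/559.82 = 0.4605.
Q_H = W/η = 920/0.4605 = 1998 W.

Q̇_H ≈ 1998 W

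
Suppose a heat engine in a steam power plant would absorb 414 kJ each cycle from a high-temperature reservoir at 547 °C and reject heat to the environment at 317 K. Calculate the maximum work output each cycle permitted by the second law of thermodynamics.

T_H = 547 °C → 547 + 273.15 = 820.15 K.
By the Carnot theorem, η_max = 1 − T_C/T_H = 1 − 317.00/820.15 = 0.6135.
W_max = η_max · Q_H = 0.6135 × 414 = 254.0 kJ.

W_max ≈ 254.0 kJ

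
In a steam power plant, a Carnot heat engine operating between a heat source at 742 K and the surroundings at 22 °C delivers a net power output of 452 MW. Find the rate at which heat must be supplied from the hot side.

Q̇_H ≈ 751 MW

T_C = 22 °C → 22 + 273.15 = 295.15 K.
Carnot efficiency: η = 1 − T_C/T_H = 1 − 295.15/742.00 = 0.6022.
Q_H = W/η = 452/0.6022 = 751 MW.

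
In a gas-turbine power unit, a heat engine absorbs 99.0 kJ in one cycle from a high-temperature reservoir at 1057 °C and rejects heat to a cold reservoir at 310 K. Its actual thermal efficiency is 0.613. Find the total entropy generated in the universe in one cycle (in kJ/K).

ΔS_univ ≈ 0.0492 kJ/K

T_H = 1057 °C → 1057 + 273.15 = 1330.15 K.
W = η·Q_H = 0.613 × 99.0 = 60.69 kJ, so Q_C = Q_H − W = 38.31 kJ.
Entropy balance on the reservoirs: −Q_H/T_H = -0.07443 kJ/K, +Q_C/T_C = 0.1236 kJ/K.
ΔS_univ = −Q_H/T_H + Q_C/T_C = 0.0492 kJ/K (> 0, since η = 0.613 < η_Carnot = 0.767).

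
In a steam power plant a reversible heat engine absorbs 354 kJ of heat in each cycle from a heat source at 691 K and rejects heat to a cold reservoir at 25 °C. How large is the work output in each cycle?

T_C = 25 °C → 25 + 273.15 = 298.15 K.
The Carnot efficiency is η = 1 − T_C/T_H = 1 − 298.15/691.00 = 0.5685.
W = η·Q_H = 0.5685 × 354 = 201 kJ.

W ≈ 201 kJ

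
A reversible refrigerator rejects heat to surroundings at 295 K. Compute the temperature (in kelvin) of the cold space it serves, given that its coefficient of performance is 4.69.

T_C ≈ 243 K

COP_R = T_C/(T_H − T_C) ⇒ T_C = T_H·COP_R/(1 + COP_R) = 295.00 × 4.69/(1 + 4.69) = 243 K.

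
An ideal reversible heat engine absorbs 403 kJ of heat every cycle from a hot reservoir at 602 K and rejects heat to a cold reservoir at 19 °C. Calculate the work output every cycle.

W ≈ 207 kJ

T_C = 19 °C → 19 + 273.15 = 292.15 K.
η_rev = 1 − T_C/T_H = 1 − 292.15/602.00 = 0.5147.
W = η·Q_H = 0.5147 × 403 = 207 kJ.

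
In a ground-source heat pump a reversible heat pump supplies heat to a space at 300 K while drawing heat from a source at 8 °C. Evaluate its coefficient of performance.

T_C = 8 °C → 8 + 273.15 = 281.15 K.
The Carnot heat-pump COP is COP_HP = T_H/(T_H − T_C) = 300.00/(300.00 − 281.15) = 15.9.

COP_HP ≈ 15.9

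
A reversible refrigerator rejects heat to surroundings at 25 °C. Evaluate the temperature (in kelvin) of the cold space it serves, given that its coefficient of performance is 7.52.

T_H = 25 °C → 25 + 273.15 = 298.15 K.
COP_R = T_C/(T_H − T_C) ⇒ T_C = T_H·COP_R/(1 + COP_R) = 298.15 × 7.52/(1 + 7.52) = 263 K.

T_C ≈ 263 K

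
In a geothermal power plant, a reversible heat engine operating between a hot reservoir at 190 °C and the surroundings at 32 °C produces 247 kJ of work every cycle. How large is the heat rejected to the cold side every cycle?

Q_C ≈ 477.0 kJ

T_H = 190 °C → 190 + 273.15 = 463.15 K.
T_C = 32 °C → 32 + 273.15 = 305.15 K.
η_rev = 1 − T_C/T_H = 1 − 305.15/463.15 = 0.3411.
Since Q_C/Q_H = T_C/T_H and Q_H = W/η, Q_C = W·T_C/(T_H − T_C) = 247 × 305.15/158.00 = 477.0 kJ.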